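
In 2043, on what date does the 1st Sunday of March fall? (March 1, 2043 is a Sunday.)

1 March 2043

March 2043 begins on a Sunday, so the first Sunday is March 1.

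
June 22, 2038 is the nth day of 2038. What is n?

173

Days in months before June: 31 + 28 + 31 + 30 + 31 = 151.
Plus 22 days into June → day 173.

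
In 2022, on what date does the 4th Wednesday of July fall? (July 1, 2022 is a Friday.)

2022-07-27

July 2022 begins on a Friday, so the first Wednesday is July 6 (5 days later).
The 4th Wednesday is 3 weeks later: 6 + 21 = 27.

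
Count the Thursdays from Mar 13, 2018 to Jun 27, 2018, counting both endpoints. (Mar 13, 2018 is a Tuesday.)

15

Mar 13, 2018 is a Tuesday; the first Thursday on or after it is Mar 15, 2018 (2 days later).
From Mar 15, 2018 to Jun 27, 2018: 16 + 30 + 31 + 27 = 104 days (rest of Mar, Apr, May, Jun).
104 ÷ 7 = 14 full weeks with remainder 6, so 14 more Thursdays after the first → 15.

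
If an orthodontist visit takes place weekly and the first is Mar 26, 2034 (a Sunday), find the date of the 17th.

Jul 16, 2034

The 17th occurrence is 16 intervals after the first: 16 × 7 = 112 days after Mar 26, 2034.
Mar has 31 days — 5 days to the end of Mar leaves 107.
Apr has 30 days (77 left).
May has 31 days (46 left).
Jun has 30 days (16 left).
16 days into Jul → Jul 16, 2034.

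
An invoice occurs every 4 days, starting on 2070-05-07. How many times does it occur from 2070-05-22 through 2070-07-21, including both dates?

15

Occurrences land 4·i days after 2070-05-07 for i = 0, 1, 2, …
2070-05-22 is 15 days after the start; 15 ÷ 4 = 3 remainder 3; since the remainder is 3, round up to i = 4. First occurrence in the window: #5 on 2070-05-23 (4×4 = 16 days in).
2070-07-21 is 75 days after the start; 75 ÷ 4 = 18 remainder 3. Last occurrence in the window: #19 on 2070-07-18.
Occurrences #5 through #19: 15 in total.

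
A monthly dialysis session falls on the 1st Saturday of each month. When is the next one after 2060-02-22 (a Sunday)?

2060-03-06

February 2060 starts on a Sunday, so its 1st Saturday is 2060-02-07 (6 days in).
That is not after 2060-02-22, so look at March 2060.
March 2060 starts on a Monday, so its 1st Saturday is 2060-03-06 (5 days in).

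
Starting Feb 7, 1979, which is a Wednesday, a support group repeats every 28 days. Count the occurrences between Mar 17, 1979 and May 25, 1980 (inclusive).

15

Occurrences land 28·i days after Feb 7, 1979 for i = 0, 1, 2, …
Mar 17, 1979 is 38 days after the start; 38 ÷ 28 = 1 remainder 10; since the remainder is 10, round up to i = 2. First occurrence in the window: #3 on Apr 4, 1979 (2×28 = 56 days in).
May 25, 1980 is 473 days after the start; 473 ÷ 28 = 16 remainder 25. Last occurrence in the window: #17 on Apr 30, 1980.
Occurrences #3 through #17: 15 in total.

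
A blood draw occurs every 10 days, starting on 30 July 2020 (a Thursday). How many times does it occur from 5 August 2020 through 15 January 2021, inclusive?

16

Occurrences land 10·i days after 30 July 2020 for i = 0, 1, 2, …
5 August 2020 is 6 days after the start; 6 ÷ 10 = 0 remainder 6; since the remainder is 6, round up to i = 1. First occurrence in the window: #2 on 9 August 2020 (1×10 = 10 days in).
15 January 2021 is 169 days after the start; 169 ÷ 10 = 16 remainder 9. Last occurrence in the window: #17 on 6 January 2021.
Occurrences #2 through #17: 16 in total.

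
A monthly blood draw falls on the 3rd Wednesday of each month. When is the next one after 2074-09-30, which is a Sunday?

2074-10-17

September 2074 starts on a Saturday; its first Wednesday is the 5th, so the 3rd Wednesday is the 19th — 2074-09-19.
That is not after 2074-09-30, so look at October 2074.
October 2074 starts on a Monday; its first Wednesday is the 3rd, so the 3rd Wednesday is the 17th — 2074-10-17.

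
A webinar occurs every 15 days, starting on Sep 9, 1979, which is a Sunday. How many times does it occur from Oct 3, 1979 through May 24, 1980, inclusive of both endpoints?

Occurrences land 15·i days after Sep 9, 1979 for i = 0, 1, 2, …
Oct 3, 1979 is 24 days after the start; 24 ÷ 15 = 1 remainder 9; since the remainder is 9, round up to i = 2. First occurrence in the window: #3 on Oct 9, 1979 (2×15 = 30 days in).
May 24, 1980 is 258 days after the start; 258 ÷ 15 = 17 remainder 3. Last occurrence in the window: #18 on May 21, 1980.
Occurrences #3 through #18: 16 in total.

16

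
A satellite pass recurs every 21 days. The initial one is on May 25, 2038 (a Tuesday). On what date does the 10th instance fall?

The 10th occurrence is 9 intervals after the first: 9 × 21 = 189 days after May 25, 2038.
May has 31 days — 6 days to the end of May leaves 183.
Jun has 30 days (153 left).
Jul has 31 days (122 left).
Aug has 31 days (91 left).
Sep has 30 days (61 left).
Oct has 31 days (30 left).
30 days into Nov → Nov 30, 2038.

Nov 30, 2038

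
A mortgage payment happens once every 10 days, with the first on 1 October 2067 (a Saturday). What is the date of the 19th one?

The 19th occurrence is 18 intervals after the first: 18 × 10 = 180 days after 1 October 2067.
October has 31 days — 30 days to the end of October leaves 150.
November has 30 days (120 left).
December has 31 days (89 left).
January has 31 days (58 left).
February has 29 days (29 left).
29 days into March → 29 March 2068.

29 March 2068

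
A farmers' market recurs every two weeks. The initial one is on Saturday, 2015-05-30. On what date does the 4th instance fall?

The 4th occurrence is 3 intervals after the first: 3 × 14 = 42 days after 2015-05-30.
May has 31 days — 1 day to the end of May leaves 41.
June has 30 days (11 left).
11 days into July → 2015-07-11.

2015-07-11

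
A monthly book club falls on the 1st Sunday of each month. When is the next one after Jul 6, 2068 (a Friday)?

Jul 2068 starts on a Sunday, so its 1st Sunday is Jul 1, 2068.
That is not after Jul 6, 2068, so look at Aug 2068.
Aug 2068 starts on a Wednesday, so its 1st Sunday is Aug 5, 2068 (4 days in).

Aug 5, 2068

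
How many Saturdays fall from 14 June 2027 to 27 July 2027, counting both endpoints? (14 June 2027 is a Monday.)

6

14 June 2027 is a Monday; the first Saturday on or after it is 19 June 2027 (5 days later).
From 19 June 2027 to 27 July 2027: 11 + 27 = 38 days (rest of June, July).
38 ÷ 7 = 5 full weeks with remainder 3, so 5 more Saturdays after the first → 6.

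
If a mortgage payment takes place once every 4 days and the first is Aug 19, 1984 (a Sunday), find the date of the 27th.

Dec 1, 1984

The 27th occurrence is 26 intervals after the first: 26 × 4 = 104 days after Aug 19, 1984.
Aug has 31 days — 12 days to the end of Aug leaves 92.
Sep has 30 days (62 left).
Oct has 31 days (31 left).
Nov has 30 days (1 left).
1 day into Dec → Dec 1, 1984.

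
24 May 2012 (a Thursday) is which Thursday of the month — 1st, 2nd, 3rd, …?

4th

Day 24 falls in week ⌈24/7⌉ of the month.
Days 1–7 hold the 1st Thursday, 8–14 the 2nd, 15–21 the 3rd, 22–28 the 4th, 29–31 the 5th.
24 is in the range for the 4th.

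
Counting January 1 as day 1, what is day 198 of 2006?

Jul 17, 2006

Jan has 31 days (198 − 31 = 167 remain).
Feb has 28 days (167 − 28 = 139 remain).
Mar has 31 days (139 − 31 = 108 remain).
Apr has 30 days (108 − 30 = 78 remain).
May has 31 days (78 − 31 = 47 remain).
Jun has 30 days (47 − 30 = 17 remain).
17 into Jul → Jul 17.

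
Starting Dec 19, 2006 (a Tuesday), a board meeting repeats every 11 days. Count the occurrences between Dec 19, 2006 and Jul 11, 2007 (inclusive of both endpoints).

Occurrences land 11·i days after Dec 19, 2006 for i = 0, 1, 2, …
The window opens on the start date, so the first occurrence inside is #1 on Dec 19, 2006.
Jul 11, 2007 is 204 days after the start; 204 ÷ 11 = 18 remainder 6. Last occurrence in the window: #19 on Jul 5, 2007.
Occurrences #1 through #19: 19 in total.

19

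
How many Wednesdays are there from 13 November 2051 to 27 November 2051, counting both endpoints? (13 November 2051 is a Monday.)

2

13 November 2051 is a Monday; the first Wednesday on or after it is 15 November 2051 (2 days later).
From 15 November 2051 to 27 November 2051 is 27 − 15 = 12 days.
12 ÷ 7 = 1 full weeks with remainder 5, so 1 more Wednesdays after the first → 2.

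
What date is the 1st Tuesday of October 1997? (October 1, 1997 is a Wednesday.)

October 7, 1997

October 1997 begins on a Wednesday, so the first Tuesday is October 7 (6 days later).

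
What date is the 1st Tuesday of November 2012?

The first Tuesday of November 2012 is November 6.

2012-11-06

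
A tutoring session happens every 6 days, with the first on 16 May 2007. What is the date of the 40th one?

The 40th occurrence is 39 intervals after the first: 39 × 6 = 234 days after 16 May 2007.
May has 31 days — 15 days to the end of May leaves 219.
June has 30 days (189 left).
July has 31 days (158 left).
August has 31 days (127 left).
September has 30 days (97 left).
October has 31 days (66 left).
November has 30 days (36 left).
December has 31 days (5 left).
5 days into January → 5 January 2008.

5 January 2008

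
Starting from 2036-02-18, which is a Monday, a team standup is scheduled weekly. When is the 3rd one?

2036-03-03

The 3rd occurrence is 2 intervals after the first: 2 × 7 = 14 days after 2036-02-18.
February has 29 days — 11 days to the end of February leaves 3.
3 days into March → 2036-03-03.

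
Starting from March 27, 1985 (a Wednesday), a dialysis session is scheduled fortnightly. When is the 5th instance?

May 22, 1985

The 5th occurrence is 4 intervals after the first: 4 × 14 = 56 days after March 27, 1985.
March has 31 days — 4 days to the end of March leaves 52.
April has 30 days (22 left).
22 days into May → May 22, 1985.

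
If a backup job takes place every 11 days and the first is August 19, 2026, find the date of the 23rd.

The 23rd occurrence is 22 intervals after the first: 22 × 11 = 242 days after August 19, 2026.
August has 31 days — 12 days to the end of August leaves 230.
September has 30 days (200 left).
October has 31 days (169 left).
November has 30 days (139 left).
December has 31 days (108 left).
January has 31 days (77 left).
February has 28 days (49 left).
March has 31 days (18 left).
18 days into April → April 18, 2027.

April 18, 2027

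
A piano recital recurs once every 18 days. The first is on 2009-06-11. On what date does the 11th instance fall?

2009-12-08

The 11th occurrence is 10 intervals after the first: 10 × 18 = 180 days after 2009-06-11.
June has 30 days — 19 days to the end of June leaves 161.
July has 31 days (130 left).
August has 31 days (99 left).
September has 30 days (69 left).
October has 31 days (38 left).
November has 30 days (8 left).
8 days into December → 2009-12-08.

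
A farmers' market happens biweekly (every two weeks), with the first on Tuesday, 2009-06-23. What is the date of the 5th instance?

2009-08-18

The 5th occurrence is 4 intervals after the first: 4 × 14 = 56 days after 2009-06-23.
June has 30 days — 7 days to the end of June leaves 49.
July has 31 days (18 left).
18 days into August → 2009-08-18.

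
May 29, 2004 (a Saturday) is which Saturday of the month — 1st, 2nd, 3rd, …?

5th

Day 29 falls in week ⌈29/7⌉ of the month.
Days 1–7 hold the 1st Saturday, 8–14 the 2nd, 15–21 the 3rd, 22–28 the 4th, 29–31 the 5th.
29 is in the range for the 5th.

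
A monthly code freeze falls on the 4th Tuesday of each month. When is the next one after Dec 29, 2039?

Jan 24, 2040

Dec 2039 starts on a Thursday; its first Tuesday is the 6th, so the 4th Tuesday is the 27th — Dec 27, 2039.
That is not after Dec 29, 2039, so look at Jan 2040.
Jan 2040 starts on a Sunday; its first Tuesday is the 3rd, so the 4th Tuesday is the 24th — Jan 24, 2040.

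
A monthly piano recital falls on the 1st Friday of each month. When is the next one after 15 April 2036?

April 2036 starts on a Tuesday, so its 1st Friday is 4 April 2036 (3 days in).
That is not after 15 April 2036, so look at May 2036.
May 2036 starts on a Thursday, so its 1st Friday is 2 May 2036 (1 day in).

2 May 2036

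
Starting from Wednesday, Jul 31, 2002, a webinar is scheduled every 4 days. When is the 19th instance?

The 19th occurrence is 18 intervals after the first: 18 × 4 = 72 days after Jul 31, 2002.
Jul has 31 days — 0 days to the end of Jul leaves 72.
Aug has 31 days (41 left).
Sep has 30 days (11 left).
11 days into Oct → Oct 11, 2002.

Oct 11, 2002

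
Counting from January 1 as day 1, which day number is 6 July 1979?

Days in months before July: 31 + 28 + 31 + 30 + 31 + 30 = 181.
Plus 6 days into July → day 187.

187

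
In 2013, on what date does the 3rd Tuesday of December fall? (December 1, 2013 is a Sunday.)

December 2013 begins on a Sunday, so the first Tuesday is December 3 (2 days later).
The 3rd Tuesday is 2 weeks later: 3 + 14 = 17.

December 17, 2013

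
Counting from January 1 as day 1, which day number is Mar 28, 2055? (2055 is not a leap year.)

Days in months before Mar: 31 + 28 = 59.
Plus 28 days into Mar → day 87.

87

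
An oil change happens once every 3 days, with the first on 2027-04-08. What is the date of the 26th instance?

The 26th occurrence is 25 intervals after the first: 25 × 3 = 75 days after 2027-04-08.
April has 30 days — 22 days to the end of April leaves 53.
May has 31 days (22 left).
22 days into June → 2027-06-22.

2027-06-22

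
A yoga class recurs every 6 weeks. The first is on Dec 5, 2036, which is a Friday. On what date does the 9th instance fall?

Nov 6, 2037

The 9th occurrence is 8 intervals after the first: 8 × 42 = 336 days after Dec 5, 2036.
Dec has 31 days — 26 days to the end of Dec leaves 310.
Jan has 31 days (279 left).
Feb has 28 days (251 left).
Mar has 31 days (220 left).
Apr has 30 days (190 left).
May has 31 days (159 left).
Jun has 30 days (129 left).
Jul has 31 days (98 left).
Aug has 31 days (67 left).
Sep has 30 days (37 left).
Oct has 31 days (6 left).
6 days into Nov → Nov 6, 2037.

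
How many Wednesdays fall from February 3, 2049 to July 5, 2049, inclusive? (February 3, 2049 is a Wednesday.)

February 3, 2049 is a Wednesday; the first Wednesday on or after it is February 3, 2049.
From February 3, 2049 to July 5, 2049: 25 + 31 + 30 + 31 + 30 + 5 = 152 days (rest of February, March, April, May, June, July).
152 ÷ 7 = 21 full weeks with remainder 5, so 21 more Wednesdays after the first → 22.

22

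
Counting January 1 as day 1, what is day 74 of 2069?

January has 31 days (74 − 31 = 43 remain).
February has 28 days (43 − 28 = 15 remain).
15 into March → March 15.

15 March 2069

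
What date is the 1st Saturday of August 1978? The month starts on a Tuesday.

August 5, 1978

August 1978 begins on a Tuesday, so the first Saturday is August 5 (4 days later).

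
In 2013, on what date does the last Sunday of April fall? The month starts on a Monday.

28 April 2013

April 2013 begins on a Monday, so the first Sunday is April 7 (6 days later).
April 2013 has 30 days. Adding weeks: 7, 14, 21, 28 — the last one ≤ 30 is the 28th.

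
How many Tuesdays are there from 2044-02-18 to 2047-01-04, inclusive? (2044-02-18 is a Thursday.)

150

2044-02-18 is a Thursday; the first Tuesday on or after it is 2044-02-23 (5 days later).
From 2044-02-23 to 2047-01-04: 312 + 365 + 365 + 4 = 1046 days (rest of 2044, 2045, 2046, to 2047-01-04 in 2047).
1046 ÷ 7 = 149 full weeks with remainder 3, so 149 more Tuesdays after the first → 150.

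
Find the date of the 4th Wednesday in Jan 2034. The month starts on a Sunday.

Jan 2034 begins on a Sunday, so the first Wednesday is Jan 4 (3 days later).
The 4th Wednesday is 3 weeks later: 4 + 21 = 25.

Jan 25, 2034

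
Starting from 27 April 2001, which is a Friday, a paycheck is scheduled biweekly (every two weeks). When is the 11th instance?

The 11th occurrence is 10 intervals after the first: 10 × 14 = 140 days after 27 April 2001.
April has 30 days — 3 days to the end of April leaves 137.
May has 31 days (106 left).
June has 30 days (76 left).
July has 31 days (45 left).
August has 31 days (14 left).
14 days into September → 14 September 2001.

14 September 2001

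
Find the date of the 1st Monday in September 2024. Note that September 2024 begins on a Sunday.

September 2024 begins on a Sunday, so the first Monday is September 2 (1 day later).

September 2, 2024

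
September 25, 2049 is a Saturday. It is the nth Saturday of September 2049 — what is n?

4th

Day 25 falls in week ⌈25/7⌉ of the month.
Days 1–7 hold the 1st Saturday, 8–14 the 2nd, 15–21 the 3rd, 22–28 the 4th, 29–31 the 5th.
25 is in the range for the 4th.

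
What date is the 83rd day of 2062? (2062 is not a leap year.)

March 24, 2062

January has 31 days (83 − 31 = 52 remain).
February has 28 days (52 − 28 = 24 remain).
24 into March → March 24.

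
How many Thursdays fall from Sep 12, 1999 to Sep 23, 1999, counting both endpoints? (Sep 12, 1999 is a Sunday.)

2

Sep 12, 1999 is a Sunday; the first Thursday on or after it is Sep 16, 1999 (4 days later).
From Sep 16, 1999 to Sep 23, 1999 is 23 − 16 = 7 days.
7 ÷ 7 = 1 full weeks with remainder 0, so 1 more Thursdays after the first → 2.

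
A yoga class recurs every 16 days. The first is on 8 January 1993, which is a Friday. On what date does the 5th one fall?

The 5th occurrence is 4 intervals after the first: 4 × 16 = 64 days after 8 January 1993.
January has 31 days — 23 days to the end of January leaves 41.
February has 28 days (13 left).
13 days into March → 13 March 1993.

13 March 1993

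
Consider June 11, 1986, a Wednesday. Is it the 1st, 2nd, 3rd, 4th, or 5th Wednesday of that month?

2nd

Day 11 falls in week ⌈11/7⌉ of the month.
Days 1–7 hold the 1st Wednesday, 8–14 the 2nd, 15–21 the 3rd, 22–28 the 4th, 29–31 the 5th.
11 is in the range for the 2nd.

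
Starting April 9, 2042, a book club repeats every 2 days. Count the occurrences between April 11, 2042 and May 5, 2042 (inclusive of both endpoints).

13

Occurrences land 2·i days after April 9, 2042 for i = 0, 1, 2, …
April 11, 2042 is 2 days after the start; 2 ÷ 2 = 1 remainder 0. First occurrence in the window: #2 on April 11, 2042 (1×2 = 2 days in).
May 5, 2042 is 26 days after the start; 26 ÷ 2 = 13 remainder 0. Last occurrence in the window: #14 on May 5, 2042.
Occurrences #2 through #14: 13 in total.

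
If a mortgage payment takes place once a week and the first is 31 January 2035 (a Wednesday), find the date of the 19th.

The 19th occurrence is 18 intervals after the first: 18 × 7 = 126 days after 31 January 2035.
January has 31 days — 0 days to the end of January leaves 126.
February has 28 days (98 left).
March has 31 days (67 left).
April has 30 days (37 left).
May has 31 days (6 left).
6 days into June → 6 June 2035.

6 June 2035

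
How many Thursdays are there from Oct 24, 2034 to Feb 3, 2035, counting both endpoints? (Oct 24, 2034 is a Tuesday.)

15

Oct 24, 2034 is a Tuesday; the first Thursday on or after it is Oct 26, 2034 (2 days later).
From Oct 26, 2034 to Feb 3, 2035: 5 + 30 + 31 + 31 + 3 = 100 days (rest of Oct, Nov, Dec, Jan, Feb).
100 ÷ 7 = 14 full weeks with remainder 2, so 14 more Thursdays after the first → 15.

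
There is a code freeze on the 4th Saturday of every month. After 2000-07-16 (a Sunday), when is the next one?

2000-07-22

July 2000 starts on a Saturday; its first Saturday is the 1st, so the 4th Saturday is the 22nd — 2000-07-22.
2000-07-22 is after 2000-07-16, so that is the next one.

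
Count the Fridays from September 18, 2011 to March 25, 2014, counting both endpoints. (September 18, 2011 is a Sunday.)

131

September 18, 2011 is a Sunday; the first Friday on or after it is September 23, 2011 (5 days later).
From September 23, 2011 to March 25, 2014: 99 + 366 + 365 + 84 = 914 days (rest of 2011, 2012, 2013, to March 25, 2014 in 2014).
914 ÷ 7 = 130 full weeks with remainder 4, so 130 more Fridays after the first → 131.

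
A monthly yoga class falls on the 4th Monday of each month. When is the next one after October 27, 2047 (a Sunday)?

October 2047 starts on a Tuesday; its first Monday is the 7th, so the 4th Monday is the 28th — October 28, 2047.
October 28, 2047 is after October 27, 2047, so that is the next one.

October 28, 2047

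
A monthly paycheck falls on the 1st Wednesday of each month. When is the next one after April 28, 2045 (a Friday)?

April 2045 starts on a Saturday, so its 1st Wednesday is April 5, 2045 (4 days in).
That is not after April 28, 2045, so look at May 2045.
May 2045 starts on a Monday, so its 1st Wednesday is May 3, 2045 (2 days in).

May 3, 2045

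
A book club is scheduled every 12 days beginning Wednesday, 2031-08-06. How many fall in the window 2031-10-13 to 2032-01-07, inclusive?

Occurrences land 12·i days after 2031-08-06 for i = 0, 1, 2, …
2031-10-13 is 68 days after the start; 68 ÷ 12 = 5 remainder 8; since the remainder is 8, round up to i = 6. First occurrence in the window: #7 on 2031-10-17 (6×12 = 72 days in).
2032-01-07 is 154 days after the start; 154 ÷ 12 = 12 remainder 10. Last occurrence in the window: #13 on 2031-12-28.
Occurrences #7 through #13: 7 in total.

7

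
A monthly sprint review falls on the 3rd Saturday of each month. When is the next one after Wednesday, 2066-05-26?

2066-06-19

May 2066 starts on a Saturday; its first Saturday is the 1st, so the 3rd Saturday is the 15th — 2066-05-15.
That is not after 2066-05-26, so look at June 2066.
June 2066 starts on a Tuesday; its first Saturday is the 5th, so the 3rd Saturday is the 19th — 2066-06-19.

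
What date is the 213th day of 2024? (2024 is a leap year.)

Jul 31, 2024

Jan has 31 days (213 − 31 = 182 remain).
Feb has 29 days (182 − 29 = 153 remain).
Mar has 31 days (153 − 31 = 122 remain).
Apr has 30 days (122 − 30 = 92 remain).
May has 31 days (92 − 31 = 61 remain).
Jun has 30 days (61 − 30 = 31 remain).
31 into Jul → Jul 31.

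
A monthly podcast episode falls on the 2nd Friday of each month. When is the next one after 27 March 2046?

13 April 2046

March 2046 starts on a Thursday; its first Friday is the 2nd, so the 2nd Friday is the 9th — 9 March 2046.
That is not after 27 March 2046, so look at April 2046.
April 2046 starts on a Sunday; its first Friday is the 6th, so the 2nd Friday is the 13th — 13 April 2046.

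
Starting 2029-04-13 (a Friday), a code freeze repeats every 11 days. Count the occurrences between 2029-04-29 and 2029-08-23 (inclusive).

Occurrences land 11·i days after 2029-04-13 for i = 0, 1, 2, …
2029-04-29 is 16 days after the start; 16 ÷ 11 = 1 remainder 5; since the remainder is 5, round up to i = 2. First occurrence in the window: #3 on 2029-05-05 (2×11 = 22 days in).
2029-08-23 is 132 days after the start; 132 ÷ 11 = 12 remainder 0. Last occurrence in the window: #13 on 2029-08-23.
Occurrences #3 through #13: 11 in total.

11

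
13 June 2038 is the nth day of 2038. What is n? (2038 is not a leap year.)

Days in months before June: 31 + 28 + 31 + 30 + 31 = 151.
Plus 13 days into June → day 164.

164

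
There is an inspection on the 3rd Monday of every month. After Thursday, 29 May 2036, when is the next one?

16 June 2036

May 2036 starts on a Thursday; its first Monday is the 5th, so the 3rd Monday is the 19th — 19 May 2036.
That is not after 29 May 2036, so look at June 2036.
June 2036 starts on a Sunday; its first Monday is the 2nd, so the 3rd Monday is the 16th — 16 June 2036.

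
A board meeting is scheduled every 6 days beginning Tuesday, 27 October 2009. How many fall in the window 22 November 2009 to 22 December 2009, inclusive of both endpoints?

5

Occurrences land 6·i days after 27 October 2009 for i = 0, 1, 2, …
22 November 2009 is 26 days after the start; 26 ÷ 6 = 4 remainder 2; since the remainder is 2, round up to i = 5. First occurrence in the window: #6 on 26 November 2009 (5×6 = 30 days in).
22 December 2009 is 56 days after the start; 56 ÷ 6 = 9 remainder 2. Last occurrence in the window: #10 on 20 December 2009.
Occurrences #6 through #10: 5 in total.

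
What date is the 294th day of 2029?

January has 31 days (294 − 31 = 263 remain).
February has 28 days (263 − 28 = 235 remain).
March has 31 days (235 − 31 = 204 remain).
April has 30 days (204 − 30 = 174 remain).
May has 31 days (174 − 31 = 143 remain).
June has 30 days (143 − 30 = 113 remain).
July has 31 days (113 − 31 = 82 remain).
August has 31 days (82 − 31 = 51 remain).
September has 30 days (51 − 30 = 21 remain).
21 into October → October 21.

21 October 2029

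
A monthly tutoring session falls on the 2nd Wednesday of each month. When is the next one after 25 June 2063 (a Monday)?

11 July 2063

June 2063 starts on a Friday; its first Wednesday is the 6th, so the 2nd Wednesday is the 13th — 13 June 2063.
That is not after 25 June 2063, so look at July 2063.
July 2063 starts on a Sunday; its first Wednesday is the 4th, so the 2nd Wednesday is the 11th — 11 July 2063.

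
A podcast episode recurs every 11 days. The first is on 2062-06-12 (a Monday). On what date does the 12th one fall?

2062-10-11

The 12th occurrence is 11 intervals after the first: 11 × 11 = 121 days after 2062-06-12.
June has 30 days — 18 days to the end of June leaves 103.
July has 31 days (72 left).
August has 31 days (41 left).
September has 30 days (11 left).
11 days into October → 2062-10-11.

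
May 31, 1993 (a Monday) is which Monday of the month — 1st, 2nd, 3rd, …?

Day 31 falls in week ⌈31/7⌉ of the month.
Days 1–7 hold the 1st Monday, 8–14 the 2nd, 15–21 the 3rd, 22–28 the 4th, 29–31 the 5th.
31 is in the range for the 5th.

5th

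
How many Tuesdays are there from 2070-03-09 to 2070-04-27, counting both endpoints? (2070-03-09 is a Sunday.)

7

2070-03-09 is a Sunday; the first Tuesday on or after it is 2070-03-11 (2 days later).
From 2070-03-11 to 2070-04-27: 20 + 27 = 47 days (rest of March, April).
47 ÷ 7 = 6 full weeks with remainder 5, so 6 more Tuesdays after the first → 7.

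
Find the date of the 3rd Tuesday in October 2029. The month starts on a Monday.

2029-10-16

October 2029 begins on a Monday, so the first Tuesday is October 2 (1 day later).
The 3rd Tuesday is 2 weeks later: 2 + 14 = 16.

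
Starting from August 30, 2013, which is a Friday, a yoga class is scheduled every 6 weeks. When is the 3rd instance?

November 22, 2013

The 3rd occurrence is 2 intervals after the first: 2 × 42 = 84 days after August 30, 2013.
August has 31 days — 1 day to the end of August leaves 83.
September has 30 days (53 left).
October has 31 days (22 left).
22 days into November → November 22, 2013.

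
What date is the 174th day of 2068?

January has 31 days (174 − 31 = 143 remain).
February has 29 days (143 − 29 = 114 remain).
March has 31 days (114 − 31 = 83 remain).
April has 30 days (83 − 30 = 53 remain).
May has 31 days (53 − 31 = 22 remain).
22 into June → June 22.

2068-06-22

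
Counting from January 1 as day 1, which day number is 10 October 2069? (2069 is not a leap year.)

283

Days in months before October: 31 + 28 + 31 + 30 + 31 + 30 + 31 + 31 + 30 = 273.
Plus 10 days into October → day 283.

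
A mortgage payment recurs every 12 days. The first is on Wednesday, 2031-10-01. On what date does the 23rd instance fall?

The 23rd occurrence is 22 intervals after the first: 22 × 12 = 264 days after 2031-10-01.
October has 31 days — 30 days to the end of October leaves 234.
November has 30 days (204 left).
December has 31 days (173 left).
January has 31 days (142 left).
February has 29 days (113 left).
March has 31 days (82 left).
April has 30 days (52 left).
May has 31 days (21 left).
21 days into June → 2032-06-21.

2032-06-21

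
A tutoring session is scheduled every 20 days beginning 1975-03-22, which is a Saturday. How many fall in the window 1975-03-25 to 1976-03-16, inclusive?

18

Occurrences land 20·i days after 1975-03-22 for i = 0, 1, 2, …
1975-03-25 is 3 days after the start; 3 ÷ 20 = 0 remainder 3; since the remainder is 3, round up to i = 1. First occurrence in the window: #2 on 1975-04-11 (1×20 = 20 days in).
1976-03-16 is 360 days after the start; 360 ÷ 20 = 18 remainder 0. Last occurrence in the window: #19 on 1976-03-16.
Occurrences #2 through #19: 18 in total.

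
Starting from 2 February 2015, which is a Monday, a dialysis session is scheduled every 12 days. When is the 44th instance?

The 44th occurrence is 43 intervals after the first: 43 × 12 = 516 days after 2 February 2015.
February has 28 days — 26 days to the end of February leaves 490.
From end of February to end of 2015 is 306 days (184 left).
January has 31 days (153 left).
February has 29 days (124 left).
March has 31 days (93 left).
April has 30 days (63 left).
May has 31 days (32 left).
June has 30 days (2 left).
2 days into July → 2 July 2016.

2 July 2016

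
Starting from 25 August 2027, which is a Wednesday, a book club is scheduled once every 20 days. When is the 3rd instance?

The 3rd occurrence is 2 intervals after the first: 2 × 20 = 40 days after 25 August 2027.
August has 31 days — 6 days to the end of August leaves 34.
September has 30 days (4 left).
4 days into October → 4 October 2027.

4 October 2027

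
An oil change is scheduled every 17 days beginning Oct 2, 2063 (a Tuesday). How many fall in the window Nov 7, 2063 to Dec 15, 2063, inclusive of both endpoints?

Occurrences land 17·i days after Oct 2, 2063 for i = 0, 1, 2, …
Nov 7, 2063 is 36 days after the start; 36 ÷ 17 = 2 remainder 2; since the remainder is 2, round up to i = 3. First occurrence in the window: #4 on Nov 22, 2063 (3×17 = 51 days in).
Dec 15, 2063 is 74 days after the start; 74 ÷ 17 = 4 remainder 6. Last occurrence in the window: #5 on Dec 9, 2063.
Occurrences #4 through #5: 2 in total.

2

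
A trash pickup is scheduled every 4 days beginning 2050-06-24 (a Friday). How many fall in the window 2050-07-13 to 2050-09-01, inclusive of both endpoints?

13

Occurrences land 4·i days after 2050-06-24 for i = 0, 1, 2, …
2050-07-13 is 19 days after the start; 19 ÷ 4 = 4 remainder 3; since the remainder is 3, round up to i = 5. First occurrence in the window: #6 on 2050-07-14 (5×4 = 20 days in).
2050-09-01 is 69 days after the start; 69 ÷ 4 = 17 remainder 1. Last occurrence in the window: #18 on 2050-08-31.
Occurrences #6 through #18: 13 in total.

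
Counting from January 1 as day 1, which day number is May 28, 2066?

148

Days in months before May: 31 + 28 + 31 + 30 = 120.
Plus 28 days into May → day 148.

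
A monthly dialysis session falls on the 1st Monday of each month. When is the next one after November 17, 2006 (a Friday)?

November 2006 starts on a Wednesday, so its 1st Monday is November 6, 2006 (5 days in).
That is not after November 17, 2006, so look at December 2006.
December 2006 starts on a Friday, so its 1st Monday is December 4, 2006 (3 days in).

December 4, 2006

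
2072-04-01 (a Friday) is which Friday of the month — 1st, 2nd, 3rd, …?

Day 1 falls in week ⌈1/7⌉ of the month.
Days 1–7 hold the 1st Friday, 8–14 the 2nd, 15–21 the 3rd, 22–28 the 4th, 29–31 the 5th.
1 is in the range for the 1st.

1st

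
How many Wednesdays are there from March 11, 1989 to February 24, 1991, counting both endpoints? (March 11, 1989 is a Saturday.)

102

March 11, 1989 is a Saturday; the first Wednesday on or after it is March 15, 1989 (4 days later).
From March 15, 1989 to February 24, 1991: 291 + 365 + 55 = 711 days (rest of 1989, 1990, to February 24, 1991 in 1991).
711 ÷ 7 = 101 full weeks with remainder 4, so 101 more Wednesdays after the first → 102.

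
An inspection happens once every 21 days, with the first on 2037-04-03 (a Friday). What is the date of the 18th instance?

The 18th occurrence is 17 intervals after the first: 17 × 21 = 357 days after 2037-04-03.
April has 30 days — 27 days to the end of April leaves 330.
May has 31 days (299 left).
June has 30 days (269 left).
July has 31 days (238 left).
August has 31 days (207 left).
September has 30 days (177 left).
October has 31 days (146 left).
November has 30 days (116 left).
December has 31 days (85 left).
January has 31 days (54 left).
February has 28 days (26 left).
26 days into March → 2038-03-26.

2038-03-26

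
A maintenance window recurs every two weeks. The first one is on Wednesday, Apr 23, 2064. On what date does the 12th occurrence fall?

Sep 24, 2064

The 12th occurrence is 11 intervals after the first: 11 × 14 = 154 days after Apr 23, 2064.
Apr has 30 days — 7 days to the end of Apr leaves 147.
May has 31 days (116 left).
Jun has 30 days (86 left).
Jul has 31 days (55 left).
Aug has 31 days (24 left).
24 days into Sep → Sep 24, 2064.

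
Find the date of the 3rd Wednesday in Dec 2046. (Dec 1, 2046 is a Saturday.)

Dec 2046 begins on a Saturday, so the first Wednesday is Dec 5 (4 days later).
The 3rd Wednesday is 2 weeks later: 5 + 14 = 19.

Dec 19, 2046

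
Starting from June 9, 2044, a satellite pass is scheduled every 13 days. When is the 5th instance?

July 31, 2044

The 5th occurrence is 4 intervals after the first: 4 × 13 = 52 days after June 9, 2044.
June has 30 days — 21 days to the end of June leaves 31.
31 days into July → July 31, 2044.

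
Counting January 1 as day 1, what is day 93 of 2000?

January has 31 days (93 − 31 = 62 remain).
February has 29 days (62 − 29 = 33 remain).
March has 31 days (33 − 31 = 2 remain).
2 into April → April 2.

April 2, 2000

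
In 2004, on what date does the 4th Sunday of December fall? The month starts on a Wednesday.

December 2004 begins on a Wednesday, so the first Sunday is December 5 (4 days later).
The 4th Sunday is 3 weeks later: 5 + 21 = 26.

2004-12-26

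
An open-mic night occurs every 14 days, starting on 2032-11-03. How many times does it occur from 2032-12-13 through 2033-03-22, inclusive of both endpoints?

Occurrences land 14·i days after 2032-11-03 for i = 0, 1, 2, …
2032-12-13 is 40 days after the start; 40 ÷ 14 = 2 remainder 12; since the remainder is 12, round up to i = 3. First occurrence in the window: #4 on 2032-12-15 (3×14 = 42 days in).
2033-03-22 is 139 days after the start; 139 ÷ 14 = 9 remainder 13. Last occurrence in the window: #10 on 2033-03-09.
Occurrences #4 through #10: 7 in total.

7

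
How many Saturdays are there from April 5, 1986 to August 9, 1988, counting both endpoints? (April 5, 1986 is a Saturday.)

April 5, 1986 is a Saturday; the first Saturday on or after it is April 5, 1986.
From April 5, 1986 to August 9, 1988: 270 + 365 + 222 = 857 days (rest of 1986, 1987, to August 9, 1988 in 1988).
857 ÷ 7 = 122 full weeks with remainder 3, so 122 more Saturdays after the first → 123.

123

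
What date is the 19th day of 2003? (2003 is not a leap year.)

19 into January → January 19.

2003-01-19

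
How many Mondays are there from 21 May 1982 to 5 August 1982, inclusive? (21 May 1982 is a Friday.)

21 May 1982 is a Friday; the first Monday on or after it is 24 May 1982 (3 days later).
From 24 May 1982 to 5 August 1982: 7 + 30 + 31 + 5 = 73 days (rest of May, June, July, August).
73 ÷ 7 = 10 full weeks with remainder 3, so 10 more Mondays after the first → 11.

11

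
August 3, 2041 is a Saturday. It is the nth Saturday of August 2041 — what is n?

1st

Day 3 falls in week ⌈3/7⌉ of the month.
Days 1–7 hold the 1st Saturday, 8–14 the 2nd, 15–21 the 3rd, 22–28 the 4th, 29–31 the 5th.
3 is in the range for the 1st.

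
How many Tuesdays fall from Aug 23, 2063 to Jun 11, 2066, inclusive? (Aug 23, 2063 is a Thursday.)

Aug 23, 2063 is a Thursday; the first Tuesday on or after it is Aug 28, 2063 (5 days later).
From Aug 28, 2063 to Jun 11, 2066: 125 + 366 + 365 + 162 = 1018 days (rest of 2063, 2064, 2065, to Jun 11, 2066 in 2066).
1018 ÷ 7 = 145 full weeks with remainder 3, so 145 more Tuesdays after the first → 146.

146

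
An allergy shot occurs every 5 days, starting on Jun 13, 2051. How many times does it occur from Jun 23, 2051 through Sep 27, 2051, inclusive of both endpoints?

Occurrences land 5·i days after Jun 13, 2051 for i = 0, 1, 2, …
Jun 23, 2051 is 10 days after the start; 10 ÷ 5 = 2 remainder 0. First occurrence in the window: #3 on Jun 23, 2051 (2×5 = 10 days in).
Sep 27, 2051 is 106 days after the start; 106 ÷ 5 = 21 remainder 1. Last occurrence in the window: #22 on Sep 26, 2051.
Occurrences #3 through #22: 20 in total.

20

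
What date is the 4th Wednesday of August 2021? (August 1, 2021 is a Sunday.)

25 August 2021

August 2021 begins on a Sunday, so the first Wednesday is August 4 (3 days later).
The 4th Wednesday is 3 weeks later: 4 + 21 = 25.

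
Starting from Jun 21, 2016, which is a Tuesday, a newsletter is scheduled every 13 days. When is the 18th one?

Jan 28, 2017

The 18th occurrence is 17 intervals after the first: 17 × 13 = 221 days after Jun 21, 2016.
Jun has 30 days — 9 days to the end of Jun leaves 212.
Jul has 31 days (181 left).
Aug has 31 days (150 left).
Sep has 30 days (120 left).
Oct has 31 days (89 left).
Nov has 30 days (59 left).
Dec has 31 days (28 left).
28 days into Jan → Jan 28, 2017.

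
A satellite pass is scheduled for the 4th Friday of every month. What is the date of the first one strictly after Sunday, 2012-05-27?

2012-06-22

May 2012 starts on a Tuesday; its first Friday is the 4th, so the 4th Friday is the 25th — 2012-05-25.
That is not after 2012-05-27, so look at June 2012.
June 2012 starts on a Friday; its first Friday is the 1st, so the 4th Friday is the 22nd — 2012-06-22.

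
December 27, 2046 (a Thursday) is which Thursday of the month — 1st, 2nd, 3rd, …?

Day 27 falls in week ⌈27/7⌉ of the month.
Days 1–7 hold the 1st Thursday, 8–14 the 2nd, 15–21 the 3rd, 22–28 the 4th, 29–31 the 5th.
27 is in the range for the 4th.

4th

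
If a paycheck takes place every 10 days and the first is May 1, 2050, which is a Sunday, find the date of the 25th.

December 27, 2050

The 25th occurrence is 24 intervals after the first: 24 × 10 = 240 days after May 1, 2050.
May has 31 days — 30 days to the end of May leaves 210.
June has 30 days (180 left).
July has 31 days (149 left).
August has 31 days (118 left).
September has 30 days (88 left).
October has 31 days (57 left).
November has 30 days (27 left).
27 days into December → December 27, 2050.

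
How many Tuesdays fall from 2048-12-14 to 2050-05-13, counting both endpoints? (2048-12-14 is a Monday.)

74

2048-12-14 is a Monday; the first Tuesday on or after it is 2048-12-15 (1 day later).
From 2048-12-15 to 2050-05-13: 16 + 365 + 133 = 514 days (rest of 2048, 2049, to 2050-05-13 in 2050).
514 ÷ 7 = 73 full weeks with remainder 3, so 73 more Tuesdays after the first → 74.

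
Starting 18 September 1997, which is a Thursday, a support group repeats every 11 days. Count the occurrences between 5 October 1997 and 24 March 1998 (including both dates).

Occurrences land 11·i days after 18 September 1997 for i = 0, 1, 2, …
5 October 1997 is 17 days after the start; 17 ÷ 11 = 1 remainder 6; since the remainder is 6, round up to i = 2. First occurrence in the window: #3 on 10 October 1997 (2×11 = 22 days in).
24 March 1998 is 187 days after the start; 187 ÷ 11 = 17 remainder 0. Last occurrence in the window: #18 on 24 March 1998.
Occurrences #3 through #18: 16 in total.

16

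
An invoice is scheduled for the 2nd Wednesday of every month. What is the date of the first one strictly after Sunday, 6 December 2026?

9 December 2026

December 2026 starts on a Tuesday; its first Wednesday is the 2nd, so the 2nd Wednesday is the 9th — 9 December 2026.
9 December 2026 is after 6 December 2026, so that is the next one.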